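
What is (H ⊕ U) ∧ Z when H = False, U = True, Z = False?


H = False, U = True, Z = False
Step 1: H ⊕ U = False XOR True = True
Step 2: True ∧ Z = True AND False = False
XOR true when exactly one of H,U is true; then AND with Z.

False


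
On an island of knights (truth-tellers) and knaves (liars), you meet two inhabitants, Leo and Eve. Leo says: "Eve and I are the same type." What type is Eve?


Leo says: "Eve and I are the same type."
Case 1: Leo is a Knight (truth-teller)
  Statement is true → they ARE the same → Eve is also a Knight
Case 2: Leo is a Knave (liar)
  Statement is false → they are NOT the same → Eve is a Knight
In both cases, Eve is a Knight.

Knight


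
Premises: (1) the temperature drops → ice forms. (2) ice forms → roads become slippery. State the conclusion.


Hypothetical syllogism: P → Q, Q → R ⊢ P → R
Premise 1: the temperature drops → ice forms
Premise 2: ice forms → roads become slippery
Chain the implications: the middle term (ice forms) links the two.
Conclusion: If the temperature drops, then roads become slippery.

If the temperature drops, then roads become slippery.


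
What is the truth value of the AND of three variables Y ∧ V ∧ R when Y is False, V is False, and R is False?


Y = False, V = False, R = False
Step 1: Y ∧ V = False AND False = False
Step 2: (False) ∧ R = (False) AND False = False
AND is true only when ALL operands are true.

False


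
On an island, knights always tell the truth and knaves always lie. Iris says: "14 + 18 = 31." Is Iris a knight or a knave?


Statement: "14 + 18 = 31."
Actual: 14 + 18 = 32
Claimed: 31
Statement is FALSE → Iris lies → Knave

Knave


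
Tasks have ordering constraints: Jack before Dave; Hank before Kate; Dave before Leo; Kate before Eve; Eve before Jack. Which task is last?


Constraints: Jack before Dave; Hank before Kate; Dave before Leo; Kate before Eve; Eve before Jack
The last task can have nothing scheduled after it, so it must never appear on the left of a 'before'.
Tasks appearing before some other task: Jack, Hank, Dave, Kate, Eve.
The only task not in that list is Leo → it is last.

Leo


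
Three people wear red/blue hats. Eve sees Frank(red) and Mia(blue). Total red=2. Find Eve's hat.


Total red = 2, seen red = 1
Own red = 2 - 1 = 1
Eve's hat is red.

red


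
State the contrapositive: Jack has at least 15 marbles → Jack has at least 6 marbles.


Original: If Jack has at least 15 marbles, then Jack has at least 6 marbles
Contrapositive: If ¬Q, then ¬P
Negate Q: not (Jack has at least 6 marbles)
Negate P: not (Jack has at least 15 marbles)

If not (Jack has at least 6 marbles), then not (Jack has at least 15 marbles).


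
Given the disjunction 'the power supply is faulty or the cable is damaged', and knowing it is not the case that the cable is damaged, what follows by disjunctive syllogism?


Disjunctive syllogism: P ∨ Q, ¬P ⊢ Q
Disjunction: the power supply is faulty ∨ the cable is damaged
We know it is not the case that the cable is damaged.
By disjunctive syllogism, the other disjunct must be true.

The power supply is faulty


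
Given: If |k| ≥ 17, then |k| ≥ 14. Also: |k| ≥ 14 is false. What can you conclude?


Modus tollens: P → Q, ¬Q ⊢ ¬P
P: |k| ≥ 17
Q: |k| ≥ 14
We have P → Q and Q is false.
By modus tollens, P must be false.

It is not the case that |k| ≥ 17


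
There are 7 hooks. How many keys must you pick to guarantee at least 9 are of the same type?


Pigeonhole: to guarantee k in one of n categories, need (k-1)×n + 1.
k = 9, n = 7
Minimum = (9-1) × 7 + 1 = 8 × 7 + 1

57


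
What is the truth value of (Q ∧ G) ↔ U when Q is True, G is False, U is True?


Q = True, G = False, U = True
Step 1: Q ∧ G = True AND False = False
Step 2: (False) ↔ U: true when both sides have same truth value.
Result: False ↔ True = False

False


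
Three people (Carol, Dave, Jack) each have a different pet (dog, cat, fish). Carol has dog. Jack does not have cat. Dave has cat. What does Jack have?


From clues:
  Dave → cat
  Carol → dog
By elimination, Jack gets the remaining.

fish


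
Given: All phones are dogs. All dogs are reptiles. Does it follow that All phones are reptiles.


Premise 1: All phones are dogs.
Premise 2: All dogs are reptiles.
Conclusion: All phones are reptiles.
Barbara syllogism (AAA-1): All A are B, All B are C → All A are C.
Middle term (dogs) distributed in premise 2.

Valid


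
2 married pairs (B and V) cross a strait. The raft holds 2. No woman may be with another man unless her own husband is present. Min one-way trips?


Label couples B and V.
1. WB+WV → (far: WB,WV; near: HB,HV)
2. WB ←   (far: WV; near: HB,HV,WB)
3. HB+HV → (far: HB,HV,WV; near: WB)
4. HB ←   (far: HV,WV; near: HB,WB)  — HB returns, since WB is alone on near bank
5. HB+WB → (far: all four; near: empty)
Every state respects the constraint.
Minimum trips = 5

5


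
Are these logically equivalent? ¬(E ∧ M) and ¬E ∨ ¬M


Expression 1: ¬(E ∧ M)
Expression 2: ¬E ∨ ¬M
Truth table (E M | Expr1 Expr2):
  T T |   F     F
  T F |   T     T
  F T |   T     T
  F F |   T     T
All 4 rows agree, so the expressions are logically equivalent.

Yes


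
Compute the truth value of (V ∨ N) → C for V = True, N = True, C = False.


V = True, N = True, C = False
Step 1: V ∨ N = True OR True = True
Step 2: (True) → C: false only when antecedent=True and C=False.
Result: False

False


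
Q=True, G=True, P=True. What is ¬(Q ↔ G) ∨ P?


Q = True, G = True, P = True
Expression: ¬(Q ↔ G) ∨ P
Step 1: Q ↔ G = (True iff True) = True
Step 2: ¬(Q ↔ G) = NOT True = False
Step 3: (False) ∨ P = False OR True = True

True


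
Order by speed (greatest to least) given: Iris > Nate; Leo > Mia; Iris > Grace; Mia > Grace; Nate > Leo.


Constraints: Iris > Nate; Leo > Mia; Iris > Grace; Mia > Grace; Nate > Leo
Method: at each step, the next-highest is the one remaining person who never appears on the smaller side of a constraint between remaining people.
  Step 1: remaining {Mia, Iris, Grace, Nate, Leo}; on the smaller side: {Mia, Grace, Nate, Leo} → Iris is next (Iris > Nate; Iris > Grace).
  Step 2: remaining {Mia, Grace, Nate, Leo}; on the smaller side: {Mia, Grace, Leo} → Nate is next (Nate > Leo).
  Step 3: remaining {Mia, Grace, Leo}; on the smaller side: {Mia, Grace} → Leo is next (Leo > Mia).
  Step 4: remaining {Mia, Grace}; on the smaller side: {Grace} → Mia is next (Mia > Grace).
  Step 5: only Grace remains → lowest.
Final ranking (highest to lowest):

Iris > Nate > Leo > Mia > Grace


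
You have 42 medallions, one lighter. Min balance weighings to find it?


Each weighing has 3 outcomes (left heavy / balance / right heavy), so k weighings distinguish at most 3^k cases; splitting into three near-equal groups achieves this.
Need 3^k ≥ 42: 3^3 = 27 < 42 ≤ 3^4 = 81
k = ⌈log₃(42)⌉ = 4

4


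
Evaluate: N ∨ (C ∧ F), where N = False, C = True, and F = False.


N = False, C = True, F = False
Step 1: C ∧ F = True AND False = False
Step 2: N ∨ False = False OR False = False
AND evaluated first (higher precedence); then OR applied.

False


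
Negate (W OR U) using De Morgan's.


De Morgan's law: ¬(P ∨ Q) ≡ ¬P ∧ ¬Q
¬(W ∨ U) = ¬W ∧ ¬U

¬W ∧ ¬U


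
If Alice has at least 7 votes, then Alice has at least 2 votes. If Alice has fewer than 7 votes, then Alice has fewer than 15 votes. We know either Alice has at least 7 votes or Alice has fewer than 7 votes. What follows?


Constructive dilemma: (P → Q) ∧ (R → S), P ∨ R ⊢ Q ∨ S
Premise 1: Alice has at least 7 votes → Alice has at least 2 votes
Premise 2: Alice has fewer than 7 votes → Alice has fewer than 15 votes
Premise 3: Alice has at least 7 votes ∨ Alice has fewer than 7 votes
Case 1: Assuming Alice has at least 7 votes, then by Premise 1, Alice has at least 2 votes.
Case 2: Assuming Alice has fewer than 7 votes, then by Premise 2, Alice has fewer than 15 votes.
Since one of Alice has at least 7 votes or Alice has fewer than 7 votes must hold, we get Alice has at least 2 votes or Alice has fewer than 15 votes.

Alice has at least 2 votes or Alice has fewer than 15 votes.


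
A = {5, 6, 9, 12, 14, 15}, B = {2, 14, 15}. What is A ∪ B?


A = {5, 6, 9, 12, 14, 15}
B = {2, 14, 15}
Operation: union
All elements combined: 2, 5, 6, 9, 12, 14, 15

{2, 5, 6, 9, 12, 14, 15}


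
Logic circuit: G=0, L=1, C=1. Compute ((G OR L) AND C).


G OR L = 0|1 = 1
1 AND 1 = 1

1


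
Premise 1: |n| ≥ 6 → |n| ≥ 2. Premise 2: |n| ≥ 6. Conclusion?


Modus ponens: P → Q, P ⊢ Q
P: |n| ≥ 6
Q: |n| ≥ 2
We have P → Q and P is true.
By modus ponens, Q must be true.

|n| ≥ 2


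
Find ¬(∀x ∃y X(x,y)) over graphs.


Original: ∀x ∃y X(x,y)
Rule: ¬∀→∃, ¬∃→∀, negate predicate.
Negation: ∃x ∀y ¬X(x,y)

∃x ∀y ¬X(x,y)


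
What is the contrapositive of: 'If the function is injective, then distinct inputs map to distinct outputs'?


Original: If the function is injective, then distinct inputs map to distinct outputs
Contrapositive: If ¬Q, then ¬P
Negate Q: not (distinct inputs map to distinct outputs)
Negate P: not (the function is injective)

If not (distinct inputs map to distinct outputs), then not (the function is injective).


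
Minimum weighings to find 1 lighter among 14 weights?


Each weighing has 3 outcomes (left heavy / balance / right heavy), so k weighings distinguish at most 3^k cases; splitting into three near-equal groups achieves this.
Need 3^k ≥ 14: 3^2 = 9 < 14 ≤ 3^3 = 27
k = ⌈log₃(14)⌉ = 3

3


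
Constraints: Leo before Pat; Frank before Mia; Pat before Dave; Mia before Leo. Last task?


Constraints: Leo before Pat; Frank before Mia; Pat before Dave; Mia before Leo
The last task can have nothing scheduled after it, so it must never appear on the left of a 'before'.
Tasks appearing before some other task: Leo, Frank, Pat, Mia.
The only task not in that list is Dave → it is last.

Dave


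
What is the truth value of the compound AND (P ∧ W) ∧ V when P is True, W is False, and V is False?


P = True, W = False, V = False
Step 1: P ∧ W = True AND False = False
Step 2: False ∧ V = False AND False = False
AND is true only when ALL operands are true.

False


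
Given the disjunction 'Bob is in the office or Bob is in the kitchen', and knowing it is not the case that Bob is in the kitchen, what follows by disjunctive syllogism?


Disjunctive syllogism: P ∨ Q, ¬P ⊢ Q
Disjunction: Bob is in the office ∨ Bob is in the kitchen
We know it is not the case that Bob is in the kitchen.
By disjunctive syllogism, the other disjunct must be true.

Bob is in the office


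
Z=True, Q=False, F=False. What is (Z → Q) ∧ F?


Z = True, Q = False, F = False
Expression: (Z → Q) ∧ F
Step 1: Z → Q = True → False (false only if Z=True, Q=False) = False
Step 2: (False) ∧ F = False AND False = False

False


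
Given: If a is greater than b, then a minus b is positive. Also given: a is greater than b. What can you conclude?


Modus ponens: P → Q, P ⊢ Q
P: a is greater than b
Q: a minus b is positive
We have P → Q and P is true.
By modus ponens, Q must be true.

a minus b is positive


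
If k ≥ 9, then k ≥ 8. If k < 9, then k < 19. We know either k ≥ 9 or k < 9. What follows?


Constructive dilemma: (P → Q) ∧ (R → S), P ∨ R ⊢ Q ∨ S
Premise 1: k ≥ 9 → k ≥ 8
Premise 2: k < 9 → k < 19
Premise 3: k ≥ 9 ∨ k < 9
Case 1: Assuming k ≥ 9, then by Premise 1, k ≥ 8.
Case 2: Assuming k < 9, then by Premise 2, k < 19.
Since one of k ≥ 9 or k < 9 must hold, we get k ≥ 8 or k < 19.

k ≥ 8 or k < 19.


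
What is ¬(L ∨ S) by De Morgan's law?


De Morgan's law: ¬(P ∨ Q) ≡ ¬P ∧ ¬Q
¬(L ∨ S) = ¬L ∧ ¬S

¬L ∧ ¬S


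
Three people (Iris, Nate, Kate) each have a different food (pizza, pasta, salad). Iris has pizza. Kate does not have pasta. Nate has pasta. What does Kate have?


From clues:
  Iris → pizza
  Nate → pasta
By elimination, Kate gets the remaining.

salad


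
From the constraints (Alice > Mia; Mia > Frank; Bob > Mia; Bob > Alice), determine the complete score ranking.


Constraints: Alice > Mia; Mia > Frank; Bob > Mia; Bob > Alice
Method: at each step, the next-highest is the one remaining person who never appears on the smaller side of a constraint between remaining people.
  Step 1: remaining {Alice, Frank, Mia, Bob}; on the smaller side: {Alice, Frank, Mia} → Bob is next (Bob > Mia; Bob > Alice).
  Step 2: remaining {Alice, Frank, Mia}; on the smaller side: {Frank, Mia} → Alice is next (Alice > Mia).
  Step 3: remaining {Frank, Mia}; on the smaller side: {Frank} → Mia is next (Mia > Frank).
  Step 4: only Frank remains → lowest.
Final ranking (highest to lowest):

Bob > Alice > Mia > Frank


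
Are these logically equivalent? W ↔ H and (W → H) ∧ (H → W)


Expression 1: W ↔ H
Expression 2: (W → H) ∧ (H → W)
Truth table (W H | Expr1 Expr2):
  T T |   T     T
  T F |   F     F
  F T |   F     F
  F F |   T     T
All 4 rows agree, so the expressions are logically equivalent.

Yes


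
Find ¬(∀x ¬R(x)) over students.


Original: ∀x ¬R(x)
Rule: ¬∀→∃, ¬∃→∀, negate predicate.
Negation: ∃x R(x)

∃x R(x)


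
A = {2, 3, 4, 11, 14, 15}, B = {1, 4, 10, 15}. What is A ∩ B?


A = {2, 3, 4, 11, 14, 15}
B = {1, 4, 10, 15}
Operation: intersection
Elements in both: 4, 15

{4, 15}


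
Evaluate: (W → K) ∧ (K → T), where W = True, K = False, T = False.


W = True, K = False, T = False
Step 1: W → K is false only when W=True and K=False. Result: False
Step 2: K → T is false only when K=True and T=False. Result: True
Step 3: False ∧ True = False

False


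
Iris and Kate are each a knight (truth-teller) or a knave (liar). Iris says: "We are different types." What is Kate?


Iris says: "We are different types."
Case 1: Iris is a Knight (truth-teller)
  Statement is true → they ARE different → Kate is a Knave
Case 2: Iris is a Knave (liar)
  Statement is false → they are NOT different → Kate is a Knave
In both cases, Kate is a Knave.

Knave


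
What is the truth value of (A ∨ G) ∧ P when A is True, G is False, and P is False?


A = True, G = False, P = False
Step 1: A ∨ G = True OR False = True
Step 2: True ∧ P = True AND False = False
OR is true when at least one operand is true; AND requires both.

False


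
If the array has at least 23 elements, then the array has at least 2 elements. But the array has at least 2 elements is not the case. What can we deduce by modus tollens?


Modus tollens: P → Q, ¬Q ⊢ ¬P
P: the array has at least 23 elements
Q: the array has at least 2 elements
We have P → Q and Q is false.
By modus tollens, P must be false.

It is not the case that the array has at least 23 elements


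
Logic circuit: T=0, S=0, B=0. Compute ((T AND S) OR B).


T AND S = 0&0 = 0
0 OR 0 = 0

0


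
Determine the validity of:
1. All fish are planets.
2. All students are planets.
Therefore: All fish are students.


Premise 1: All fish are planets.
Premise 2: All students are planets.
Conclusion: All fish are students.
Fallacy: undistributed middle. planets is predicate in both.
Counterexample: fish and students could be disjoint subsets of planets.

Invalid


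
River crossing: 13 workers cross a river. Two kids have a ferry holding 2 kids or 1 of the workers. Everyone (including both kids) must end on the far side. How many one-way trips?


Per crossing of one of the workers: kids→, one←, one of the workers→, one← = 4 trips
13 × 4 = 52, + 1 final kids→ = 53
Minimum trips = 53

53


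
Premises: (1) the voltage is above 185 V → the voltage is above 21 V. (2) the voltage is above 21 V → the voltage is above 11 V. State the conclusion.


Hypothetical syllogism: P → Q, Q → R ⊢ P → R
Premise 1: the voltage is above 185 V → the voltage is above 21 V
Premise 2: the voltage is above 21 V → the voltage is above 11 V
Chain the implications: the middle term (the voltage is above 21 V) links the two.
Conclusion: If the voltage is above 185 V, then the voltage is above 11 V.

If the voltage is above 185 V, then the voltage is above 11 V.


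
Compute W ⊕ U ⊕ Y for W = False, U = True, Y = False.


W = False, U = True, Y = False
Step 1: W ⊕ U = False XOR True = True
Step 2: True ⊕ Y = True XOR False = True
XOR is true when an odd number of operands are true.

True


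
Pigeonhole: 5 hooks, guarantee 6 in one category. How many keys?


Pigeonhole: to guarantee k in one of n categories, need (k-1)×n + 1.
k = 6, n = 5
Minimum = (6-1) × 5 + 1 = 5 × 5 + 1

26


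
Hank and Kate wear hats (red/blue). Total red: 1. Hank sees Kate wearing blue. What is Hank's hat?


Total red = 1, Kate = blue
Red accounted for: 0
Remaining for Hank: 1
Hank's hat is red.

red


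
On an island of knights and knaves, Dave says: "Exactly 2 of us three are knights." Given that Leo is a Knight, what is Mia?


Dave claims exactly 2 knights among Dave, Leo, Mia.
Given: Leo is a Knight.

Case 1: Dave is a Knight (tells truth)
  Then exactly 2 of the three are knights.
  Counting Dave, Leo: 2 knight(s) so far. Need 0 more → Mia = Knave.
Case 2: Dave is a Knave (lies)
  Then the count is NOT 2.
  If Mia = Knight, count = 2 = 2 → claim would be true, contradicts lie.
  If Mia = Knave, count = 1 ≠ 2 → lie confirmed ✓

Mia is a Knave.

Knave


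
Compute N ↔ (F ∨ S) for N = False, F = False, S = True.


N = False, F = False, S = True
Step 1: F ∨ S = False OR True = True
Step 2: N ↔ (True): true when both sides have same truth value.
Result: False ↔ True = False

False


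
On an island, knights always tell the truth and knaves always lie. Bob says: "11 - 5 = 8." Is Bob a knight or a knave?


Statement: "11 - 5 = 8."
Actual: 11 - 5 = 6
Claimed: 8
Statement is FALSE → Bob lies → Knave

Knave


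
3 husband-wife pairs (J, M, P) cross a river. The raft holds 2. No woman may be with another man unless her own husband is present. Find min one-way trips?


Label couples J, M, P (H = husband, W = wife).
Counting alone: 6 people, the raft carries 2 and someone must bring it back, so each round trip nets at most +1 on the far side until the last crossing → at least 9 trips. The jealousy constraint makes 9 impossible; the shortest valid schedule has 11:
1. WJ+WM →  (far: WJ,WM; near: HJ,HM,HP,WP)
2. WJ ←       (far: WM; near: HJ,HM,HP,WJ,WP)
3. WJ+WP →  (far: WJ,WM,WP; near: HJ,HM,HP)
4. WJ ←       (far: WM,WP; near: HJ,HM,HP,WJ)
5. HM+HP →  (far: HM,WM,HP,WP; near: HJ,WJ)
6. HM+WM ←  (far: HP,WP; near: HJ,WJ,HM,WM)
7. HJ+HM →  (far: HJ,HM,HP,WP; near: WJ,WM)
8. WP ←       (far: HJ,HM,HP; near: WJ,WM,WP)
9. WJ+WM →  (far: HJ,WJ,HM,WM,HP; near: WP)
10. HP ←      (far: HJ,WJ,HM,WM; near: HP,WP)
11. HP+WP → (far: all six; near: empty)
In every state each wife is either with her husband or with no other man.
Minimum trips = 11

11


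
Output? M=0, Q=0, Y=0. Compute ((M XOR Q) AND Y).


M XOR Q = 0^0 = 0
0 AND 0 = 0

0


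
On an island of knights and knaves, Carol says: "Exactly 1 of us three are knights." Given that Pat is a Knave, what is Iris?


Carol claims exactly 1 knights among Carol, Pat, Iris.
Given: Pat is a Knave.

Case 1: Carol is a Knight (tells truth)
  Then exactly 1 of the three are knights.
  Counting Carol, Pat: 1 knight(s) so far. Need 0 more → Iris = Knave.
Case 2: Carol is a Knave (lies)
  Then the count is NOT 1.
  If Iris = Knight, count = 1 = 1 → claim would be true, contradicts lie.
  If Iris = Knave, count = 0 ≠ 1 → lie confirmed ✓

Iris is a Knave.

Knave


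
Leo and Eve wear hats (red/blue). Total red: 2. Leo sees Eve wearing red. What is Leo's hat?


Total red = 2, Eve = red
Red accounted for: 1
Remaining for Leo: 1
Leo's hat is red.

red


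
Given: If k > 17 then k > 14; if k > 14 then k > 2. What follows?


Hypothetical syllogism: P → Q, Q → R ⊢ P → R
Premise 1: k > 17 → k > 14
Premise 2: k > 14 → k > 2
Chain the implications: the middle term (k > 14) links the two.
Conclusion: If k > 17, then k > 2.

If k > 17, then k > 2.


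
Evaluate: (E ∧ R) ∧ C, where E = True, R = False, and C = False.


E = True, R = False, C = False
Step 1: E ∧ R = True AND False = False
Step 2: False ∧ C = False AND False = False
AND is true only when ALL operands are true.

False


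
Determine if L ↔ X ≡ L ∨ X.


Expression 1: L ↔ X
Expression 2: L ∨ X
Truth table (L X | Expr1 Expr2):
  T T |   T     T
  T F |   F     T   ← differ
  F T |   F     T   ← differ
  F F |   T     F   ← differ
Counterexample: L=T, X=F gives Expr1 = F but Expr2 = T, so the expressions are NOT logically equivalent.

No


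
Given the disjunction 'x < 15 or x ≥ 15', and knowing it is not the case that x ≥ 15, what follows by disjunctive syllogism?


Disjunctive syllogism: P ∨ Q, ¬P ⊢ Q
Disjunction: x < 15 ∨ x ≥ 15
We know it is not the case that x ≥ 15.
By disjunctive syllogism, the other disjunct must be true.

x < 15


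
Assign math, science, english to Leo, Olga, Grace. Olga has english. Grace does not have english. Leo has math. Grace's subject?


From clues:
  Olga → english
  Leo → math
By elimination, Grace gets the remaining.

science


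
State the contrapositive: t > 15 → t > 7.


Original: If t > 15, then t > 7
Contrapositive: If ¬Q, then ¬P
Negate Q: not (t > 7)
Negate P: not (t > 15)

If not (t > 7), then not (t > 15).


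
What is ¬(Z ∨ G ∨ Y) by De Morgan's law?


De Morgan's law: ¬(P ∨ Q ∨ R) ≡ ¬P ∧ ¬Q ∧ ¬R
¬(Z ∨ G ∨ Y) = ¬Z ∧ ¬G ∧ ¬Y

¬Z ∧ ¬G ∧ ¬Y


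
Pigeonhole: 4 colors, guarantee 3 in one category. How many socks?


Pigeonhole: to guarantee k in one of n categories, need (k-1)×n + 1.
k = 3, n = 4
Minimum = (3-1) × 4 + 1 = 2 × 4 + 1

9


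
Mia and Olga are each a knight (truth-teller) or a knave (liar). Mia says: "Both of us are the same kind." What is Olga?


Mia says: "Both of us are the same kind."
Case 1: Mia is a Knight (truth-teller)
  Statement is true → they ARE the same → Olga is also a Knight
Case 2: Mia is a Knave (liar)
  Statement is false → they are NOT the same → Olga is a Knight
In both cases, Olga is a Knight.

Knight


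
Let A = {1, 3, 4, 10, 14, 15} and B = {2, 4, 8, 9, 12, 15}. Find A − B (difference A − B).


A = {1, 3, 4, 10, 14, 15}
B = {2, 4, 8, 9, 12, 15}
Operation: difference A − B
In A but not B: 1, 3, 10, 14

{1, 3, 10, 14}


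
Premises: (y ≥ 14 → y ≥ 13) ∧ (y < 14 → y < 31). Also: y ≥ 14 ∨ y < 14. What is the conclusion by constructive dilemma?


Constructive dilemma: (P → Q) ∧ (R → S), P ∨ R ⊢ Q ∨ S
Premise 1: y ≥ 14 → y ≥ 13
Premise 2: y < 14 → y < 31
Premise 3: y ≥ 14 ∨ y < 14
Case 1: Assuming y ≥ 14, then by Premise 1, y ≥ 13.
Case 2: Assuming y < 14, then by Premise 2, y < 31.
Since one of y ≥ 14 or y < 14 must hold, we get y ≥ 13 or y < 31.

y ≥ 13 or y < 31.


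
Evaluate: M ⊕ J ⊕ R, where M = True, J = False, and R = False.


M = True, J = False, R = False
Step 1: M ⊕ J = True XOR False = True
Step 2: True ⊕ R = True XOR False = True
XOR is true when an odd number of operands are true.

True


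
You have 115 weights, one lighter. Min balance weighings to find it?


Each weighing has 3 outcomes (left heavy / balance / right heavy), so k weighings distinguish at most 3^k cases; splitting into three near-equal groups achieves this.
Need 3^k ≥ 115: 3^4 = 81 < 115 ≤ 3^5 = 243
k = ⌈log₃(115)⌉ = 5

5


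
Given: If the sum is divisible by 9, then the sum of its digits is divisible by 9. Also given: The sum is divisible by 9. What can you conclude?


Modus ponens: P → Q, P ⊢ Q
P: the sum is divisible by 9
Q: the sum of its digits is divisible by 9
We have P → Q and P is true.
By modus ponens, Q must be true.

The sum of its digits is divisible by 9


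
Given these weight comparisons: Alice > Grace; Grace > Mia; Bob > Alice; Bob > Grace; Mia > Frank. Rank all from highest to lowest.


Constraints: Alice > Grace; Grace > Mia; Bob > Alice; Bob > Grace; Mia > Frank
Method: at each step, the next-highest is the one remaining person who never appears on the smaller side of a constraint between remaining people.
  Step 1: remaining {Grace, Frank, Mia, Alice, Bob}; on the smaller side: {Grace, Frank, Mia, Alice} → Bob is next (Bob > Alice; Bob > Grace).
  Step 2: remaining {Grace, Frank, Mia, Alice}; on the smaller side: {Grace, Frank, Mia} → Alice is next (Alice > Grace).
  Step 3: remaining {Grace, Frank, Mia}; on the smaller side: {Frank, Mia} → Grace is next (Grace > Mia).
  Step 4: remaining {Frank, Mia}; on the smaller side: {Frank} → Mia is next (Mia > Frank).
  Step 5: only Frank remains → lowest.
Final ranking (highest to lowest):

Bob > Alice > Grace > Mia > Frank


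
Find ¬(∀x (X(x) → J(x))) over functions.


Original: ∀x (X(x) → J(x))
Rule: ¬∀→∃, ¬∃→∀, negate predicate.
Negation: ∃x (X(x) ∧ ¬J(x))

∃x (X(x) ∧ ¬J(x))


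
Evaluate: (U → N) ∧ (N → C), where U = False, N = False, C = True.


U = False, N = False, C = True
Step 1: U → N is false only when U=True and N=False. Result: True
Step 2: N → C is false only when N=True and C=False. Result: True
Step 3: True ∧ True = True

True


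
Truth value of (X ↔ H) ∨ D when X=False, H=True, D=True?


X = False, H = True, D = True
Expression: (X ↔ H) ∨ D
Step 1: X ↔ H = (False iff True) (true when values match) = False
Step 2: (False) ∨ D = False OR True = True

True


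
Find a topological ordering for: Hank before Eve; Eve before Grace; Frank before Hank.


Constraints: Hank before Eve; Eve before Grace; Frank before Hank
Method: repeatedly schedule the remaining task that has no remaining task required before it.
  Step 1: remaining {Eve, Hank, Grace, Frank}; every task except Frank still has a predecessor pending → schedule Frank.
  Step 2: remaining {Eve, Hank, Grace}; every task except Hank still has a predecessor pending → schedule Hank.
  Step 3: remaining {Eve, Grace}; every task except Eve still has a predecessor pending → schedule Eve.
  Step 4: only Grace remains → schedule Grace.
Resulting order:

Frank → Hank → Eve → Grace


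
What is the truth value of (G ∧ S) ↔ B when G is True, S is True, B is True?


G = True, S = True, B = True
Step 1: G ∧ S = True AND True = True
Step 2: (True) ↔ B: true when both sides have same truth value.
Result: True ↔ True = True

True


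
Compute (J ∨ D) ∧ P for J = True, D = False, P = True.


J = True, D = False, P = True
Step 1: J ∨ D = True OR False = True
Step 2: True ∧ P = True AND True = True
OR is true when at least one operand is true; AND requires both.

True


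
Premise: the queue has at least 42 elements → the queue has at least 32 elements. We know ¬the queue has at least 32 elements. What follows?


Modus tollens: P → Q, ¬Q ⊢ ¬P
P: the queue has at least 42 elements
Q: the queue has at least 32 elements
We have P → Q and Q is false.
By modus tollens, P must be false.

It is not the case that the queue has at least 42 elements


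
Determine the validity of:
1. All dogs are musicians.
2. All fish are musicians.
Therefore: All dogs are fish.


Premise 1: All dogs are musicians.
Premise 2: All fish are musicians.
Conclusion: All dogs are fish.
Fallacy: undistributed middle. musicians is predicate in both.
Counterexample: dogs and fish could be disjoint subsets of musicians.

Invalid


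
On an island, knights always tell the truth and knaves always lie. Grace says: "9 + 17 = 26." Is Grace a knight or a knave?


Statement: "9 + 17 = 26."
Actual: 9 + 17 = 26
Claimed: 26
Statement is TRUE → Grace tells the truth → Knight

Knight


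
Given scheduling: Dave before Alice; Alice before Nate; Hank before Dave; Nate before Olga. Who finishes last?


Constraints: Dave before Alice; Alice before Nate; Hank before Dave; Nate before Olga
The last task can have nothing scheduled after it, so it must never appear on the left of a 'before'.
Tasks appearing before some other task: Dave, Alice, Hank, Nate.
The only task not in that list is Olga → it is last.

Olga


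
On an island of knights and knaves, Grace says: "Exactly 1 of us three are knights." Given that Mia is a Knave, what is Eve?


Grace claims exactly 1 knights among Grace, Mia, Eve.
Given: Mia is a Knave.

Case 1: Grace is a Knight (tells truth)
  Then exactly 1 of the three are knights.
  Counting Grace, Mia: 1 knight(s) so far. Need 0 more → Eve = Knave.
Case 2: Grace is a Knave (lies)
  Then the count is NOT 1.
  If Eve = Knight, count = 1 = 1 → claim would be true, contradicts lie.
  If Eve = Knave, count = 0 ≠ 1 → lie confirmed ✓

Eve is a Knave.

Knave


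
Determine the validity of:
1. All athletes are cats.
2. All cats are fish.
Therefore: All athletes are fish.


Premise 1: All athletes are cats.
Premise 2: All cats are fish.
Conclusion: All athletes are fish.
Barbara syllogism (AAA-1): All A are B, All B are C → All A are C.
Middle term (cats) distributed in premise 2.

Valid


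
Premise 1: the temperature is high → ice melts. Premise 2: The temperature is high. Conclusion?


Modus ponens: P → Q, P ⊢ Q
P: the temperature is high
Q: ice melts
We have P → Q and P is true.
By modus ponens, Q must be true.

Ice melts


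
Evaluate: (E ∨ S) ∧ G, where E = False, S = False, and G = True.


E = False, S = False, G = True
Step 1: E ∨ S = False OR False = False
Step 2: False ∧ G = False AND True = False
OR is true when at least one operand is true; AND requires both.

False


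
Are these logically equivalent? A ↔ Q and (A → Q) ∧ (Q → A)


Expression 1: A ↔ Q
Expression 2: (A → Q) ∧ (Q → A)
Truth table (A Q | Expr1 Expr2):
  T T |   T     T
  T F |   F     F
  F T |   F     F
  F F |   T     T
All 4 rows agree, so the expressions are logically equivalent.

Yes


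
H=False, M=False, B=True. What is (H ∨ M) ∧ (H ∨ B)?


H = False, M = False, B = True
Expression: (H ∨ M) ∧ (H ∨ B)
Step 1: H ∨ M = False OR False = False
Step 2: H ∨ B = False OR True = True
Step 3: (False) ∧ (True) = False AND True = False

False


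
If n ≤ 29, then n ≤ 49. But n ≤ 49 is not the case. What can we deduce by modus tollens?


Modus tollens: P → Q, ¬Q ⊢ ¬P
P: n ≤ 29
Q: n ≤ 49
We have P → Q and Q is false.
By modus tollens, P must be false.

It is not the case that n ≤ 29


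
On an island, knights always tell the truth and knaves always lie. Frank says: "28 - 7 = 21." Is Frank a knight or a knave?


Statement: "28 - 7 = 21."
Actual: 28 - 7 = 21
Claimed: 21
Statement is TRUE → Frank tells the truth → Knight

Knight


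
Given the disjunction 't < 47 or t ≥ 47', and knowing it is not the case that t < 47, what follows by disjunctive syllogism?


Disjunctive syllogism: P ∨ Q, ¬P ⊢ Q
Disjunction: t < 47 ∨ t ≥ 47
We know it is not the case that t < 47.
By disjunctive syllogism, the other disjunct must be true.

t ≥ 47


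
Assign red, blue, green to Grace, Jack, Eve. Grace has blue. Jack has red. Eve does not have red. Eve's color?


From clues:
  Jack → red
  Grace → blue
By elimination, Eve gets the remaining.

green


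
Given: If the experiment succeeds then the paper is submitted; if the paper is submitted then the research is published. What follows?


Hypothetical syllogism: P → Q, Q → R ⊢ P → R
Premise 1: the experiment succeeds → the paper is submitted
Premise 2: the paper is submitted → the research is published
Chain the implications: the middle term (the paper is submitted) links the two.
Conclusion: If the experiment succeeds, then the research is published.

If the experiment succeeds, then the research is published.


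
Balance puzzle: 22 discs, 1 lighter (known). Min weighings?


Each weighing has 3 outcomes (left heavy / balance / right heavy), so k weighings distinguish at most 3^k cases; splitting into three near-equal groups achieves this.
Need 3^k ≥ 22: 3^2 = 9 < 22 ≤ 3^3 = 27
k = ⌈log₃(22)⌉ = 3

3


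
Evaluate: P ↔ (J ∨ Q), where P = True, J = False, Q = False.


P = True, J = False, Q = False
Step 1: J ∨ Q = False OR False = False
Step 2: P ↔ (False): true when both sides have same truth value.
Result: True ↔ False = False

False


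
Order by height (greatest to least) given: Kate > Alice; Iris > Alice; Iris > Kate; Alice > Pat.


Constraints: Kate > Alice; Iris > Alice; Iris > Kate; Alice > Pat
Method: at each step, the next-highest is the one remaining person who never appears on the smaller side of a constraint between remaining people.
  Step 1: remaining {Kate, Alice, Pat, Iris}; on the smaller side: {Kate, Alice, Pat} → Iris is next (Iris > Alice; Iris > Kate).
  Step 2: remaining {Kate, Alice, Pat}; on the smaller side: {Alice, Pat} → Kate is next (Kate > Alice).
  Step 3: remaining {Alice, Pat}; on the smaller side: {Pat} → Alice is next (Alice > Pat).
  Step 4: only Pat remains → lowest.
Final ranking (highest to lowest):

Iris > Kate > Alice > Pat


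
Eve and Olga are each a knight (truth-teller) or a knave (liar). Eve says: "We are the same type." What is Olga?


Eve says: "We are the same type."
Case 1: Eve is a Knight (truth-teller)
  Statement is true → they ARE the same → Olga is also a Knight
Case 2: Eve is a Knave (liar)
  Statement is false → they are NOT the same → Olga is a Knight
In both cases, Olga is a Knight.

Knight


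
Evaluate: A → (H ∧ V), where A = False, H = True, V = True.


A = False, H = True, V = True
Step 1: H ∧ V = True AND True = True
Step 2: A → (True): false only when A=True and consequent=False.
Result: True

True


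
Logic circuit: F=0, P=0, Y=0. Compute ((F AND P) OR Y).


F AND P = 0&0 = 0
0 OR 0 = 0

0


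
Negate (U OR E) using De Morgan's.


De Morgan's law: ¬(P ∨ Q) ≡ ¬P ∧ ¬Q
¬(U ∨ E) = ¬U ∧ ¬E

¬U ∧ ¬E


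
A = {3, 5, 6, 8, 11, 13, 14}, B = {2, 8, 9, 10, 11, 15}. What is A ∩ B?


A = {3, 5, 6, 8, 11, 13, 14}
B = {2, 8, 9, 10, 11, 15}
Operation: intersection
Elements in both: 8, 11

{8, 11}


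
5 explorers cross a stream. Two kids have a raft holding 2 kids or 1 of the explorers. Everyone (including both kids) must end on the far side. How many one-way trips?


Per crossing of one of the explorers: kids→, one←, one of the explorers→, one← = 4 trips
5 × 4 = 20, + 1 final kids→ = 21
Minimum trips = 21

21


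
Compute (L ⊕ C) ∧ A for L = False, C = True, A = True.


L = False, C = True, A = True
Step 1: L ⊕ C = False XOR True = True
Step 2: True ∧ A = True AND True = True
XOR true when exactly one of L,C is true; then AND with A.

True


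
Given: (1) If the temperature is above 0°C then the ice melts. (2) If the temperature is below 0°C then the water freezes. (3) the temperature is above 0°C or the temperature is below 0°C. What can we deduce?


Constructive dilemma: (P → Q) ∧ (R → S), P ∨ R ⊢ Q ∨ S
Premise 1: the temperature is above 0°C → the ice melts
Premise 2: the temperature is below 0°C → the water freezes
Premise 3: the temperature is above 0°C ∨ the temperature is below 0°C
Case 1: Assuming the temperature is above 0°C, then by Premise 1, the ice melts.
Case 2: Assuming the temperature is below 0°C, then by Premise 2, the water freezes.
Since one of the temperature is above 0°C or the temperature is below 0°C must hold, we get the ice melts or the water freezes.

The ice melts or the water freezes.


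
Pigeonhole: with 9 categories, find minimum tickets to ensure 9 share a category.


Pigeonhole: to guarantee k in one of n categories, need (k-1)×n + 1.
k = 9, n = 9
Minimum = (9-1) × 9 + 1 = 8 × 9 + 1

73


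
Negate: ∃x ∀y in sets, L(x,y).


Original: ∃x ∀y L(x,y)
Rule: ¬∀→∃, ¬∃→∀, negate predicate.
Negation: ∀x ∃y ¬L(x,y)

∀x ∃y ¬L(x,y)


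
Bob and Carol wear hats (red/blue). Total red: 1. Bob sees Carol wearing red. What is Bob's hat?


Total red = 1, Carol = red
Red accounted for: 1
Remaining for Bob: 0
Bob's hat is blue.

blue


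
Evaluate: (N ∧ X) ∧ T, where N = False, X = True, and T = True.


N = False, X = True, T = True
Step 1: N ∧ X = False AND True = False
Step 2: False ∧ T = False AND True = False
AND is true only when ALL operands are true.

False


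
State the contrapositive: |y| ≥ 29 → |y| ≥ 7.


Original: If |y| ≥ 29, then |y| ≥ 7
Contrapositive: If ¬Q, then ¬P
Negate Q: not (|y| ≥ 7)
Negate P: not (|y| ≥ 29)

If not (|y| ≥ 7), then not (|y| ≥ 29).


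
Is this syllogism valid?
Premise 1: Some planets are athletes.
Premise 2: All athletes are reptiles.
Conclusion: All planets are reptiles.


Premise 1: Some planets are athletes.
Premise 2: All athletes are reptiles.
Conclusion: All planets are reptiles.
Fallacy: illicit minor. The minor term (planets) is distributed in the conclusion ('All planets ...') but undistributed in its premise ('Some planets are athletes' doesn't cover all planets).
Only 'Some planets are reptiles' follows, not 'All'.

Invalid


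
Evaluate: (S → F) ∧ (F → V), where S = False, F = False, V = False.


S = False, F = False, V = False
Step 1: S → F is false only when S=True and F=False. Result: True
Step 2: F → V is false only when F=True and V=False. Result: True
Step 3: True ∧ True = True

True


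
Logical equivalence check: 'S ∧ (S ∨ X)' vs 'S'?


Expression 1: S ∧ (S ∨ X)
Expression 2: S
Truth table (S X | Expr1 Expr2):
  T T |   T     T
  T F |   T     T
  F T |   F     F
  F F |   F     F
All 4 rows agree, so the expressions are logically equivalent.

Yes


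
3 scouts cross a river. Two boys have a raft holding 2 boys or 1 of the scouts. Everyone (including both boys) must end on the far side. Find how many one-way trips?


Per crossing of one of the scouts: boys→, one←, one of the scouts→, one← = 4 trips
3 × 4 = 12, + 1 final boys→ = 13
Minimum trips = 13

13


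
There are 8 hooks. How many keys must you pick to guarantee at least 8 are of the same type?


Pigeonhole: to guarantee k in one of n categories, need (k-1)×n + 1.
k = 8, n = 8
Minimum = (8-1) × 8 + 1 = 7 × 8 + 1

57


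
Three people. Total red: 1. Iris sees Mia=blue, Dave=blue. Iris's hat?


Total red = 1, seen red = 0
Own red = 1 - 0 = 1
Iris's hat is red.

red


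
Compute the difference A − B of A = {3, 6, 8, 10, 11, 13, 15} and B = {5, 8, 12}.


A = {3, 6, 8, 10, 11, 13, 15}
B = {5, 8, 12}
Operation: difference A − B
In A but not B: 3, 6, 10, 11, 13, 15

{3, 6, 10, 11, 13, 15}


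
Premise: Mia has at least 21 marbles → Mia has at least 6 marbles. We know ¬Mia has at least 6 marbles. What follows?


Modus tollens: P → Q, ¬Q ⊢ ¬P
P: Mia has at least 21 marbles
Q: Mia has at least 6 marbles
We have P → Q and Q is false.
By modus tollens, P must be false.

It is not the case that Mia has at least 21 marbles


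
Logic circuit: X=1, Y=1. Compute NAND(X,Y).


X AND Y = 1
NOT(1) = 0

0


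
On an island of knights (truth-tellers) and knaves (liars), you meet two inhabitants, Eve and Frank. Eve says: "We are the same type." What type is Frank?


Eve says: "We are the same type."
Case 1: Eve is a Knight (truth-teller)
  Statement is true → they ARE the same → Frank is also a Knight
Case 2: Eve is a Knave (liar)
  Statement is false → they are NOT the same → Frank is a Knight
In both cases, Frank is a Knight.

Knight
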